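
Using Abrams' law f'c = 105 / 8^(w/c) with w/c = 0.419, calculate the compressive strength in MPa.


f'c = 105 / 8^0.419
= 105 / 2.39
= 43.93 MPa

43.93


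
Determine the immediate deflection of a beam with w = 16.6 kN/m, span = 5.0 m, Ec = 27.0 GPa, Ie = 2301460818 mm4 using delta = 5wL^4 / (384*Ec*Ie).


Convert: L = 5.0 m = 5000 mm, Ec = 27.0 GPa = 27000 MPa
delta = 5 * 16.6 * 5000^4 / (384 * 27000 * 2301460818)
= 2.17 mm

2.17


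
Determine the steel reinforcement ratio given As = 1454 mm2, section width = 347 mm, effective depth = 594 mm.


rho = As / (b * d)
= 1454 / (347 * 594)
= 0.0071

0.0071


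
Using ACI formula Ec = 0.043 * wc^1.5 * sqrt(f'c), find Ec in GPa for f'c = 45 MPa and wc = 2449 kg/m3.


Ec = 0.043 * 2449^1.5 * sqrt(45) / 1000
= 34.96 GPa

34.96


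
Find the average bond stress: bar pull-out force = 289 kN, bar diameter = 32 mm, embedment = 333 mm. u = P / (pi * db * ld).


u = P / (pi * db * ld)
= 289 * 1000 / (pi * 32 * 333)
= 8.633 MPa

8.633


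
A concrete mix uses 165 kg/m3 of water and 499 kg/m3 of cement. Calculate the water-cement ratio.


w/c = water / cement
w/c = 165 / 499 = 0.331

0.331


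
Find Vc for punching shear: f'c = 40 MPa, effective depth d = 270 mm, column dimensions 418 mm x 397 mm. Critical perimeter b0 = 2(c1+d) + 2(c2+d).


b0 = 2*(418 + 270) + 2*(397 + 270) = 2710 mm
Vc = 0.33 * sqrt(40) * 2710 * 270 / 1000
= 1527.13 kN

1527.13


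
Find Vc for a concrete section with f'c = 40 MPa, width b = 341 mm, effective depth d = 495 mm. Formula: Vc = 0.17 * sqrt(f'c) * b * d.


Vc = 0.17 * sqrt(40) * 341 * 495 / 1000
= 181.48 kN

181.48


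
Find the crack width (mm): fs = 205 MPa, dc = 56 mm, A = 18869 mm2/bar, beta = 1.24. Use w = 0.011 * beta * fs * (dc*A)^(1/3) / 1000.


w = 0.011 * beta * fs * (dc * A)^(1/3) / 1000
= 0.011 * 1.24 * 205 * (56 * 18869)^(1/3) / 1000
= 0.285 mm

0.285


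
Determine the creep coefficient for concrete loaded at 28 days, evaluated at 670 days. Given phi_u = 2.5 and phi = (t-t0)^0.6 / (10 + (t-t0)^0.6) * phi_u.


dt = 670 - 28 = 642
phi = 642^0.6 / (10 + 642^0.6) * 2.5
= 2.072

2.072


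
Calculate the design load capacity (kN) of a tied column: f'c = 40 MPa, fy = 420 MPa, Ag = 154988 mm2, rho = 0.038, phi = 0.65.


Ast = rho * Ag = 0.038 * 154988 = 5889.544 mm2
phi*Pn = 0.65 * 0.80 * (0.85 * 40 * (154988 - 5889.544) + 420 * 5889.544) / 1000
= 3922.34 kN

3922.34


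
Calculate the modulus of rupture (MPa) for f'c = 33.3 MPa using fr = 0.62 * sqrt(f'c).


fr = 0.62 * sqrt(33.3)
= 3.578 MPa

3.578


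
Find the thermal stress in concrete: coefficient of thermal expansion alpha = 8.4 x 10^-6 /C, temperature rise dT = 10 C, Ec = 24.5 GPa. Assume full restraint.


sigma = alpha * dT * Ec
= 8.4e-6 * 10 * 24.5 * 1000
= 2.058 MPa

2.058


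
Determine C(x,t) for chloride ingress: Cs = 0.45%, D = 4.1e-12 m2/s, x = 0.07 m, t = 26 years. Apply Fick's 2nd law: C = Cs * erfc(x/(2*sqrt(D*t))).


t_seconds = 26 * 365.25 * 24 * 3600 = 820497600.0 s
arg = 0.07 / (2 * sqrt(4.1e-12 * 820497600.0))
= 0.6034
erfc(0.6034) = 0.3934
C = 0.45 * 0.3934 = 0.177%

0.177


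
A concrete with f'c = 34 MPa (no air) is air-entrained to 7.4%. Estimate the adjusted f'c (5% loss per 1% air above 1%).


Strength loss = (7.4 - 1) * 5 = 32.0%
f'c = 34 * (1 - 32.0/100)
= 23.12 MPa

23.12


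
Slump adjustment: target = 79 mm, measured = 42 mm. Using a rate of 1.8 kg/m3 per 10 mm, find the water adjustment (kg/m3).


Difference = 79 - 42 = 37 mm
Water adjustment = 37 * 1.8 / 10 = 6.7 kg/m3

6.7


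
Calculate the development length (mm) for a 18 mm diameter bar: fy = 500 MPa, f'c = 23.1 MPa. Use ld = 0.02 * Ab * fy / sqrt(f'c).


Ab = pi * 18^2 / 4 = 254.469 mm2
ld = 0.02 * 254.469 * 500 / sqrt(23.1)
= 529.5 mm

529.5


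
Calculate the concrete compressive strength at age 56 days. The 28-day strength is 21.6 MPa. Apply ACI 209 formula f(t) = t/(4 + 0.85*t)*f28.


f(56) = 56 / (4 + 0.85 * 56) * 21.6
= 56 / 51.6 * 21.6
= 23.44 MPa

23.44


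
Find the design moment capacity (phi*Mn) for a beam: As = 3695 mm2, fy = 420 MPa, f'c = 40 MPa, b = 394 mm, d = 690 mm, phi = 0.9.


a = As * fy / (0.85 * f'c * b)
= 3695 * 420 / (0.85 * 40 * 394)
= 115.848 mm
Mn = As * fy * (d - a/2) / 10^6
= 980.9187 kN-m
phi*Mn = 0.9 * 980.9187 = 882.83 kN-m

882.83


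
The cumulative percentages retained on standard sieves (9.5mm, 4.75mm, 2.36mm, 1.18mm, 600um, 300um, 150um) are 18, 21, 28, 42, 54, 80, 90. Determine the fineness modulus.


FM = sum(cumulative % retained) / 100
= 333 / 100
= 3.33

3.33


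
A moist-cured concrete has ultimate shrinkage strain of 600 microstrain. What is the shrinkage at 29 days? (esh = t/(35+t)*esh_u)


esh(29) = 29 / (35 + 29) * 600
= 29 / 64 * 600
= 271.9 microstrain

271.9


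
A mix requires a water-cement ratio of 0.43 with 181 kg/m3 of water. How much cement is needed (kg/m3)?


Cement = water / (w/c)
= 181 / 0.43
= 420.9 kg/m3

420.9


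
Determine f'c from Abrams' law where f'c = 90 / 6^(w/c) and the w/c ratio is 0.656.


f'c = 90 / 6^0.656
= 90 / 3.239
= 27.78 MPa

27.78


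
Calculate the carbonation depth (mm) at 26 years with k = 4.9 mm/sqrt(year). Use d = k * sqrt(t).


depth = k * sqrt(t)
= 4.9 * sqrt(26)
= 24.99 mm

24.99


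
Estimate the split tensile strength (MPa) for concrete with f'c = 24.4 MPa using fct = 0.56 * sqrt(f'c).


fct = 0.56 * sqrt(24.4)
= 0.56 * 4.94
= 2.766 MPa

2.766


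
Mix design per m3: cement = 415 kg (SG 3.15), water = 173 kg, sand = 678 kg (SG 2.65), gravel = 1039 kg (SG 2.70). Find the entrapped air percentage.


Vol cement = 415 / (3.15 * 1000) = 0.131746 m3
Vol water = 173 / 1000 = 0.173 m3
Vol sand = 678 / (2.65 * 1000) = 0.255849 m3
Vol gravel = 1039 / (2.70 * 1000) = 0.384815 m3
Total solid + water volume = 0.94541 m3
Air = (1 - 0.94541) * 100 = 5.46%

5.46


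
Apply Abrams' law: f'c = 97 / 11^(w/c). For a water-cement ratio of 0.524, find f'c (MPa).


f'c = 97 / 11^0.524
= 97 / 3.513
= 27.61 MPa

27.61


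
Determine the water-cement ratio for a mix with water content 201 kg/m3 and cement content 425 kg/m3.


w/c = water / cement
w/c = 201 / 425 = 0.473

0.473


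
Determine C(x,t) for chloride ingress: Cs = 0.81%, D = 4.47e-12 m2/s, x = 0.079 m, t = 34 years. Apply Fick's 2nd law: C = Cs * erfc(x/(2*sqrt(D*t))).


t_seconds = 34 * 365.25 * 24 * 3600 = 1072958400.0 s
arg = 0.079 / (2 * sqrt(4.47e-12 * 1072958400.0))
= 0.5704
erfc(0.5704) = 0.4199
C = 0.81 * 0.4199 = 0.3401%

0.3401


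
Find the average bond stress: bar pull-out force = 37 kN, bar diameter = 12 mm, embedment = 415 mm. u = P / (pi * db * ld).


u = P / (pi * db * ld)
= 37 * 1000 / (pi * 12 * 415)
= 2.365 MPa

2.365


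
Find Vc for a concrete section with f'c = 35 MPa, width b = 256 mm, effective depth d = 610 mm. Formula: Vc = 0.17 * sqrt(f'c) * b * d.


Vc = 0.17 * sqrt(35) * 256 * 610 / 1000
= 157.06 kN

157.06


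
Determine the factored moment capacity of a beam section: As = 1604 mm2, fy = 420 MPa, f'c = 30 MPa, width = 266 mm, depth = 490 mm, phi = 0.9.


a = As * fy / (0.85 * f'c * b)
= 1604 * 420 / (0.85 * 30 * 266)
= 99.3189 mm
Mn = As * fy * (d - a/2) / 10^6
= 296.6486 kN-m
phi*Mn = 0.9 * 296.6486 = 266.98 kN-m

266.98


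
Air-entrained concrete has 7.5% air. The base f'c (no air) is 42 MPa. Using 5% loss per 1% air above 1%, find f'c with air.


Strength loss = (7.5 - 1) * 5 = 32.5%
f'c = 42 * (1 - 32.5/100)
= 28.35 MPa

28.35


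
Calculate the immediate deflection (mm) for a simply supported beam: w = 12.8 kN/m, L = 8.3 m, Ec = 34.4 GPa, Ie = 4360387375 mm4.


Convert: L = 8.3 m = 8300 mm, Ec = 34.4 GPa = 34400 MPa
delta = 5 * 12.8 * 8300^4 / (384 * 34400 * 4360387375)
= 5.27 mm

5.27


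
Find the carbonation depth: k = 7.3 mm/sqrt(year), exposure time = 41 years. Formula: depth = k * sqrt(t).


depth = k * sqrt(t)
= 7.3 * sqrt(41)
= 46.74 mm

46.74


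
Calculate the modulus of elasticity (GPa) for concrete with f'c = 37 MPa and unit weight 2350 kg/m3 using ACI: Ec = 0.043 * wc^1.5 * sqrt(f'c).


Ec = 0.043 * 2350^1.5 * sqrt(37) / 1000
= 29.8 GPa

29.8


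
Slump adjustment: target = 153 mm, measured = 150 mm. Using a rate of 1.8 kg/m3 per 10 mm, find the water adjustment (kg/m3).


Difference = 153 - 150 = 3 mm
Water adjustment = 3 * 1.8 / 10 = 0.5 kg/m3

0.5


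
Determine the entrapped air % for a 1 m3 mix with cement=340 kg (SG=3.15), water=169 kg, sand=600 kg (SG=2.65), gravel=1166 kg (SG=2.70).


Vol cement = 340 / (3.15 * 1000) = 0.107937 m3
Vol water = 169 / 1000 = 0.169 m3
Vol sand = 600 / (2.65 * 1000) = 0.226415 m3
Vol gravel = 1166 / (2.70 * 1000) = 0.431852 m3
Total solid + water volume = 0.935203 m3
Air = (1 - 0.935203) * 100 = 6.48%

6.48


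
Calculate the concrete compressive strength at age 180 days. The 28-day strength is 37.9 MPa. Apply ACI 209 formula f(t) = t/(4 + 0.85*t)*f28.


f(180) = 180 / (4 + 0.85 * 180) * 37.9
= 180 / 157.0 * 37.9
= 43.45 MPa

43.45


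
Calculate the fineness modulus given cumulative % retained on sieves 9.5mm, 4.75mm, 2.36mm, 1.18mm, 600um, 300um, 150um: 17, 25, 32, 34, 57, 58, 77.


FM = sum(cumulative % retained) / 100
= 300 / 100
= 3.0

3.0


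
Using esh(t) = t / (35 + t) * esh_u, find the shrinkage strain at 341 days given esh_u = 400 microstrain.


esh(341) = 341 / (35 + 341) * 400
= 341 / 376 * 400
= 362.8 microstrain

362.8


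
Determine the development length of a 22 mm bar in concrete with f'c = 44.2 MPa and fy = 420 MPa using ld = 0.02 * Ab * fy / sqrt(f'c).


Ab = pi * 22^2 / 4 = 380.133 mm2
ld = 0.02 * 380.133 * 420 / sqrt(44.2)
= 480.3 mm

480.3


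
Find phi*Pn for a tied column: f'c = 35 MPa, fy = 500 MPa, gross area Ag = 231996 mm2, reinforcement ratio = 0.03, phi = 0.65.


Ast = rho * Ag = 0.03 * 231996 = 6959.88 mm2
phi*Pn = 0.65 * 0.80 * (0.85 * 35 * (231996 - 6959.88) + 500 * 6959.88) / 1000
= 5290.88 kN

5290.88


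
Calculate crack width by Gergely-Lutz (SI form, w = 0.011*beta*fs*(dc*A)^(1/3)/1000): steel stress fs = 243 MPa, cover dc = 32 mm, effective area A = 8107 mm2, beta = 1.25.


w = 0.011 * beta * fs * (dc * A)^(1/3) / 1000
= 0.011 * 1.25 * 243 * (32 * 8107)^(1/3) / 1000
= 0.213 mm

0.213


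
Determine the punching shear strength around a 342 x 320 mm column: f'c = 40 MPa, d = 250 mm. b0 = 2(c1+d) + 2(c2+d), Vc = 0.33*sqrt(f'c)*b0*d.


b0 = 2*(342 + 250) + 2*(320 + 250) = 2324 mm
Vc = 0.33 * sqrt(40) * 2324 * 250 / 1000
= 1212.61 kN

1212.61


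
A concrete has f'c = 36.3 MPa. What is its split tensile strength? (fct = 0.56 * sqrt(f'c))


fct = 0.56 * sqrt(36.3)
= 0.56 * 6.025
= 3.374 MPa

3.374


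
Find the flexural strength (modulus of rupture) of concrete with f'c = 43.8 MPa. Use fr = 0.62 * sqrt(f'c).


fr = 0.62 * sqrt(43.8)
= 4.103 MPa

4.103


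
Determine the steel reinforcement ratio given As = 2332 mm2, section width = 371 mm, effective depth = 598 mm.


rho = As / (b * d)
= 2332 / (371 * 598)
= 0.0105

0.0105


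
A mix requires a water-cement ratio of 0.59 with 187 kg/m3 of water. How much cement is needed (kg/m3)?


Cement = water / (w/c)
= 187 / 0.59
= 316.9 kg/m3

316.9


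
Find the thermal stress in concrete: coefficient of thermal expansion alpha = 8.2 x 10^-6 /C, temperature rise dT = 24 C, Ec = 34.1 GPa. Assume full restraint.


sigma = alpha * dT * Ec
= 8.2e-6 * 24 * 34.1 * 1000
= 6.711 MPa

6.711


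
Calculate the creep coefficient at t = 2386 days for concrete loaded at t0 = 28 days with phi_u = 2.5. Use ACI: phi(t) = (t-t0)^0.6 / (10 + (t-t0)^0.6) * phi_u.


dt = 2386 - 28 = 2358
phi = 2358^0.6 / (10 + 2358^0.6) * 2.5
= 2.284

2.284


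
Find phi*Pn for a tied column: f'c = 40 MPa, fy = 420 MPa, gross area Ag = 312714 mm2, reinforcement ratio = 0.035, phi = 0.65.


Ast = rho * Ag = 0.035 * 312714 = 10944.99 mm2
phi*Pn = 0.65 * 0.80 * (0.85 * 40 * (312714 - 10944.99) + 420 * 10944.99) / 1000
= 7725.66 kN

7725.66


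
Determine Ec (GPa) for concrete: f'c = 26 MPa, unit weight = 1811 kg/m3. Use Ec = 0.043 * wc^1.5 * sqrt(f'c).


Ec = 0.043 * 1811^1.5 * sqrt(26) / 1000
= 16.9 GPa

16.9


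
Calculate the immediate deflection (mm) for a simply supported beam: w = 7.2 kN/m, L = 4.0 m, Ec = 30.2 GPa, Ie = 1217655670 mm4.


Convert: L = 4.0 m = 4000 mm, Ec = 30.2 GPa = 30200 MPa
delta = 5 * 7.2 * 4000^4 / (384 * 30200 * 1217655670)
= 0.65 mm

0.65


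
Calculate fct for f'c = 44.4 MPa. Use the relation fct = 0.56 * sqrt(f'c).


fct = 0.56 * sqrt(44.4)
= 0.56 * 6.663
= 3.731 MPa

3.731


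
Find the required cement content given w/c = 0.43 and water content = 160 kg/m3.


Cement = water / (w/c)
= 160 / 0.43
= 372.1 kg/m3

372.1


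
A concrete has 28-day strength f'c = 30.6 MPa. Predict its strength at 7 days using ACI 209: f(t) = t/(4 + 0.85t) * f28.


f(7) = 7 / (4 + 0.85 * 7) * 30.6
= 7 / 9.95 * 30.6
= 21.53 MPa

21.53


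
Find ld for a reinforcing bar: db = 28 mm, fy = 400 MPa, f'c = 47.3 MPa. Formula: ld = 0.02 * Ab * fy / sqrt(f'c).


Ab = pi * 28^2 / 4 = 615.752 mm2
ld = 0.02 * 615.752 * 400 / sqrt(47.3)
= 716.3 mm

716.3


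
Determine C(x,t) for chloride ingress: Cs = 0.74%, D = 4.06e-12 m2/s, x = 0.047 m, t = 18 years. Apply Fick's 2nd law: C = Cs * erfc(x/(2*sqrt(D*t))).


t_seconds = 18 * 365.25 * 24 * 3600 = 568036800.0 s
arg = 0.047 / (2 * sqrt(4.06e-12 * 568036800.0))
= 0.4893
erfc(0.4893) = 0.4889
C = 0.74 * 0.4889 = 0.3618%

0.3618


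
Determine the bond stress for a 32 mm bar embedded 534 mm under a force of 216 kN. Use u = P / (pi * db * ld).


u = P / (pi * db * ld)
= 216 * 1000 / (pi * 32 * 534)
= 4.024 MPa

4.024


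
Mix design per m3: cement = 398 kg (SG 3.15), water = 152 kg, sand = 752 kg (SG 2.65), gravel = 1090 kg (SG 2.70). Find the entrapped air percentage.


Vol cement = 398 / (3.15 * 1000) = 0.126349 m3
Vol water = 152 / 1000 = 0.152 m3
Vol sand = 752 / (2.65 * 1000) = 0.283774 m3
Vol gravel = 1090 / (2.70 * 1000) = 0.403704 m3
Total solid + water volume = 0.965826 m3
Air = (1 - 0.965826) * 100 = 3.42%

3.42


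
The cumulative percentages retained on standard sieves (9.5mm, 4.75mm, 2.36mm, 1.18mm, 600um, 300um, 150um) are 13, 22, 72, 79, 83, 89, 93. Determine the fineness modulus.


FM = sum(cumulative % retained) / 100
= 451 / 100
= 4.51

4.51


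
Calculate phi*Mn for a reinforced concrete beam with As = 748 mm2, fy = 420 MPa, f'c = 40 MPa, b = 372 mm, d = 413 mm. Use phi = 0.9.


a = As * fy / (0.85 * f'c * b)
= 748 * 420 / (0.85 * 40 * 372)
= 24.8387 mm
Mn = As * fy * (d - a/2) / 10^6
= 125.8464 kN-m
phi*Mn = 0.9 * 125.8464 = 113.26 kN-m

113.26


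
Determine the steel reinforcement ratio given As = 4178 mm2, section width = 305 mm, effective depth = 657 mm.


rho = As / (b * d)
= 4178 / (305 * 657)
= 0.0208

0.0208


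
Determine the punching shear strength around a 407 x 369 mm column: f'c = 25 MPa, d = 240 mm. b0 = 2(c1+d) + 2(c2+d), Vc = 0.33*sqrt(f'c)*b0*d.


b0 = 2*(407 + 240) + 2*(369 + 240) = 2512 mm
Vc = 0.33 * sqrt(25) * 2512 * 240 / 1000
= 994.75 kN

994.75


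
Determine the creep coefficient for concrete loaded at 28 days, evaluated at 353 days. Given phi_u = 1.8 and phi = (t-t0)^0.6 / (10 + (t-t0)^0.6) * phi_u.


dt = 353 - 28 = 325
phi = 325^0.6 / (10 + 325^0.6) * 1.8
= 1.373

1.373


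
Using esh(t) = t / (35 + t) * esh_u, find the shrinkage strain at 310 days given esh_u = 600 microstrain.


esh(310) = 310 / (35 + 310) * 600
= 310 / 345 * 600
= 539.1 microstrain

539.1


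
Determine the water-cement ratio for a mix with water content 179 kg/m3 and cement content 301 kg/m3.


w/c = water / cement
w/c = 179 / 301 = 0.595

0.595


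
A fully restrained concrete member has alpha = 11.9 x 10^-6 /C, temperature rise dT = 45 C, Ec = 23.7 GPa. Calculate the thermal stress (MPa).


sigma = alpha * dT * Ec
= 11.9e-6 * 45 * 23.7 * 1000
= 12.691 MPa

12.691


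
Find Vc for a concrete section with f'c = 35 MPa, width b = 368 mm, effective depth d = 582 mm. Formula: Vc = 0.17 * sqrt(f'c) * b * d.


Vc = 0.17 * sqrt(35) * 368 * 582 / 1000
= 215.4 kN

215.4


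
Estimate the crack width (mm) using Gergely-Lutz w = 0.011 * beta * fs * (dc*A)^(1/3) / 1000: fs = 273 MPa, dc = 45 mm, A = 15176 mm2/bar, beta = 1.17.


w = 0.011 * beta * fs * (dc * A)^(1/3) / 1000
= 0.011 * 1.17 * 273 * (45 * 15176)^(1/3) / 1000
= 0.309 mm

0.309


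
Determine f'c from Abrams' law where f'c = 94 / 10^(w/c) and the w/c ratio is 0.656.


f'c = 94 / 10^0.656
= 94 / 4.529
= 20.76 MPa

20.76


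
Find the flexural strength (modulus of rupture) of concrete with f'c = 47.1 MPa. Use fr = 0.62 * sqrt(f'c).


fr = 0.62 * sqrt(47.1)
= 4.255 MPa

4.255


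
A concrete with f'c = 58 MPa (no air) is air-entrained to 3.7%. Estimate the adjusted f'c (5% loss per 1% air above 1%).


Strength loss = (3.7 - 1) * 5 = 13.5%
f'c = 58 * (1 - 13.5/100)
= 50.17 MPa

50.17


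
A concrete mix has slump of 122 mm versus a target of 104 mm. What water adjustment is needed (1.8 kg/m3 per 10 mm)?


Difference = 104 - 122 = -18 mm
Water adjustment = -18 * 1.8 / 10 = -3.2 kg/m3

-3.2


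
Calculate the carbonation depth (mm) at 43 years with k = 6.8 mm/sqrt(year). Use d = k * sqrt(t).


depth = k * sqrt(t)
= 6.8 * sqrt(43)
= 44.59 mm

44.59


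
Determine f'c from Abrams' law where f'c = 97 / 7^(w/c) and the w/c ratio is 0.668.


f'c = 97 / 7^0.668
= 97 / 3.669
= 26.44 MPa

26.44


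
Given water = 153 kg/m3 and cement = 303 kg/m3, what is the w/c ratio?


w/c = water / cement
w/c = 153 / 303 = 0.505

0.505


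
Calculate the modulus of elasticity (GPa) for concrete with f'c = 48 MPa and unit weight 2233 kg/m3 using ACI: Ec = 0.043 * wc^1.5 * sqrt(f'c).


Ec = 0.043 * 2233^1.5 * sqrt(48) / 1000
= 31.44 GPa

31.44


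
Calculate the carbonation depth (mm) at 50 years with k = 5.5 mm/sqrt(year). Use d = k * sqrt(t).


depth = k * sqrt(t)
= 5.5 * sqrt(50)
= 38.89 mm

38.89


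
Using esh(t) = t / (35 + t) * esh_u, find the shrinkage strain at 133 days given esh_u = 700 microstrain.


esh(133) = 133 / (35 + 133) * 700
= 133 / 168 * 700
= 554.2 microstrain

554.2


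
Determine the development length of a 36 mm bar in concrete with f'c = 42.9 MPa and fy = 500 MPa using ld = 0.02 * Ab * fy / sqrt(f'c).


Ab = pi * 36^2 / 4 = 1017.876 mm2
ld = 0.02 * 1017.876 * 500 / sqrt(42.9)
= 1554.1 mm

1554.1


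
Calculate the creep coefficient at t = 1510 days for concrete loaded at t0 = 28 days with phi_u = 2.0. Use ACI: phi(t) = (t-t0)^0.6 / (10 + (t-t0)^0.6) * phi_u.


dt = 1510 - 28 = 1482
phi = 1482^0.6 / (10 + 1482^0.6) * 2.0
= 1.778

1.778


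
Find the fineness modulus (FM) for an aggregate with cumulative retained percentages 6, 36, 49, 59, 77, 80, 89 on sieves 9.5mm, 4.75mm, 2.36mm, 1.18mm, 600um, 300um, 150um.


FM = sum(cumulative % retained) / 100
= 396 / 100
= 3.96

3.96


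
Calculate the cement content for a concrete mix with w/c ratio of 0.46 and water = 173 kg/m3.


Cement = water / (w/c)
= 173 / 0.46
= 376.1 kg/m3

376.1


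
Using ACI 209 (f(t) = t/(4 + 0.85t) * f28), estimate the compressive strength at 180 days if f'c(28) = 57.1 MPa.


f(180) = 180 / (4 + 0.85 * 180) * 57.1
= 180 / 157.0 * 57.1
= 65.46 MPa

65.46


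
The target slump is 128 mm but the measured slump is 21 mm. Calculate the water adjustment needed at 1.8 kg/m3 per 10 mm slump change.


Difference = 128 - 21 = 107 mm
Water adjustment = 107 * 1.8 / 10 = 19.3 kg/m3

19.3


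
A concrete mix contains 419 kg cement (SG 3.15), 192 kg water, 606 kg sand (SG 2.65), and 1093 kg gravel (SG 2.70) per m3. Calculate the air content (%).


Vol cement = 419 / (3.15 * 1000) = 0.133016 m3
Vol water = 192 / 1000 = 0.192 m3
Vol sand = 606 / (2.65 * 1000) = 0.228679 m3
Vol gravel = 1093 / (2.70 * 1000) = 0.404815 m3
Total solid + water volume = 0.95851 m3
Air = (1 - 0.95851) * 100 = 4.15%

4.15


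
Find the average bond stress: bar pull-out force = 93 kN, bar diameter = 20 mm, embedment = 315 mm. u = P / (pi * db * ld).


u = P / (pi * db * ld)
= 93 * 1000 / (pi * 20 * 315)
= 4.699 MPa

4.699


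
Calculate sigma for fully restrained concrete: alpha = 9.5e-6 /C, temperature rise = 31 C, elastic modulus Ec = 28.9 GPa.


sigma = alpha * dT * Ec
= 9.5e-6 * 31 * 28.9 * 1000
= 8.511 MPa

8.511


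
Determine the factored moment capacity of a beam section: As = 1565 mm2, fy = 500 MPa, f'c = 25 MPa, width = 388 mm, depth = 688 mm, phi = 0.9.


a = As * fy / (0.85 * f'c * b)
= 1565 * 500 / (0.85 * 25 * 388)
= 94.906 mm
Mn = As * fy * (d - a/2) / 10^6
= 501.228 kN-m
phi*Mn = 0.9 * 501.228 = 451.11 kN-m

451.11


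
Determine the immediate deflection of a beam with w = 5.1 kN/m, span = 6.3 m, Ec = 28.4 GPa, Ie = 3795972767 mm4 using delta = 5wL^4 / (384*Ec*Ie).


Convert: L = 6.3 m = 6300 mm, Ec = 28.4 GPa = 28400 MPa
delta = 5 * 5.1 * 6300^4 / (384 * 28400 * 3795972767)
= 0.97 mm

0.97


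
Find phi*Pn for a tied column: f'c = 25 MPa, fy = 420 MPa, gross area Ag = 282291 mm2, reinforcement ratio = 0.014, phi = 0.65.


Ast = rho * Ag = 0.014 * 282291 = 3952.074 mm2
phi*Pn = 0.65 * 0.80 * (0.85 * 25 * (282291 - 3952.074) + 420 * 3952.074) / 1000
= 3938.78 kN

3938.78


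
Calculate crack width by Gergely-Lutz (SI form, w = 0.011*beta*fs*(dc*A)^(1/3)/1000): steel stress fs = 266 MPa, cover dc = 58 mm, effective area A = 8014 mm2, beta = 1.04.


w = 0.011 * beta * fs * (dc * A)^(1/3) / 1000
= 0.011 * 1.04 * 266 * (58 * 8014)^(1/3) / 1000
= 0.236 mm

0.236


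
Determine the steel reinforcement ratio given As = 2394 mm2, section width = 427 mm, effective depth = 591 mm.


rho = As / (b * d)
= 2394 / (427 * 591)
= 0.0095

0.0095


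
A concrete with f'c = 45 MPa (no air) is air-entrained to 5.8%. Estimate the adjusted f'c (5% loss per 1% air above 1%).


Strength loss = (5.8 - 1) * 5 = 24.0%
f'c = 45 * (1 - 24.0/100)
= 34.2 MPa

34.2


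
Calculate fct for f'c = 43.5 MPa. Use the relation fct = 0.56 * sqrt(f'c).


fct = 0.56 * sqrt(43.5)
= 0.56 * 6.595
= 3.693 MPa

3.693


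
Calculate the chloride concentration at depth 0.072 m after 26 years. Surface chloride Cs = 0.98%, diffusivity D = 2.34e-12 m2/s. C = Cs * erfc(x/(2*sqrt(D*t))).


t_seconds = 26 * 365.25 * 24 * 3600 = 820497600.0 s
arg = 0.072 / (2 * sqrt(2.34e-12 * 820497600.0))
= 0.8216
erfc(0.8216) = 0.2453
C = 0.98 * 0.2453 = 0.2404%

0.2404


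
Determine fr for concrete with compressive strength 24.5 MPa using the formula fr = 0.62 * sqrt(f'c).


fr = 0.62 * sqrt(24.5)
= 3.069 MPa

3.069


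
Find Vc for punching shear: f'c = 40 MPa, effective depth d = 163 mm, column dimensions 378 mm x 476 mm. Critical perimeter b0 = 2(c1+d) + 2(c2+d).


b0 = 2*(378 + 163) + 2*(476 + 163) = 2360 mm
Vc = 0.33 * sqrt(40) * 2360 * 163 / 1000
= 802.87 kN

802.87


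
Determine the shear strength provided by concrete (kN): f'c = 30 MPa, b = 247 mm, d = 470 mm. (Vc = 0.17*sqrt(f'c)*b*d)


Vc = 0.17 * sqrt(30) * 247 * 470 / 1000
= 108.09 kN

108.09


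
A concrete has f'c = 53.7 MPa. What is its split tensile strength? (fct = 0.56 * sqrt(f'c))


fct = 0.56 * sqrt(53.7)
= 0.56 * 7.328
= 4.104 MPa

4.104


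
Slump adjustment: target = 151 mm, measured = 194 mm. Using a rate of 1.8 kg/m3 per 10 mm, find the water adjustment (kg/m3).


Difference = 151 - 194 = -43 mm
Water adjustment = -43 * 1.8 / 10 = -7.7 kg/m3

-7.7


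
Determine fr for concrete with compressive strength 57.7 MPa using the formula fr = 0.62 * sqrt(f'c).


fr = 0.62 * sqrt(57.7)
= 4.71 MPa

4.71


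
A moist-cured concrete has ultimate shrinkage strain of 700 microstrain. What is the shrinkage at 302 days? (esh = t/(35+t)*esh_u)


esh(302) = 302 / (35 + 302) * 700
= 302 / 337 * 700
= 627.3 microstrain

627.3


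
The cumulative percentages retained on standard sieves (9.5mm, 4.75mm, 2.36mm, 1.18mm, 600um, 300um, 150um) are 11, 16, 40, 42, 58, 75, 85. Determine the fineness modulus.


FM = sum(cumulative % retained) / 100
= 327 / 100
= 3.27

3.27


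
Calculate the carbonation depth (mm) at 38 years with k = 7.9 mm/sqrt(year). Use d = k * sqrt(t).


depth = k * sqrt(t)
= 7.9 * sqrt(38)
= 48.7 mm

48.7


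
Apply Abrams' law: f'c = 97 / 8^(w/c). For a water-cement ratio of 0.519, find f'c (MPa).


f'c = 97 / 8^0.519
= 97 / 2.942
= 32.97 MPa

32.97


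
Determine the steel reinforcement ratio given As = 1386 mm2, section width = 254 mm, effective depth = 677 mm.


rho = As / (b * d)
= 1386 / (254 * 677)
= 0.0081

0.0081


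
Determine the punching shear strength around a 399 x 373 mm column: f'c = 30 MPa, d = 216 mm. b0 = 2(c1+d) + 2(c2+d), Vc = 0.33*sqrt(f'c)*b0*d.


b0 = 2*(399 + 216) + 2*(373 + 216) = 2408 mm
Vc = 0.33 * sqrt(30) * 2408 * 216 / 1000
= 940.12 kN

940.12


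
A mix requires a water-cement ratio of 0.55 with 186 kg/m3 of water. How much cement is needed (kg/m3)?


Cement = water / (w/c)
= 186 / 0.55
= 338.2 kg/m3

338.2


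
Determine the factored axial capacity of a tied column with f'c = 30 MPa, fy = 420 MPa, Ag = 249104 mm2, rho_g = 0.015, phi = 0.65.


Ast = rho * Ag = 0.015 * 249104 = 3736.56 mm2
phi*Pn = 0.65 * 0.80 * (0.85 * 30 * (249104 - 3736.56) + 420 * 3736.56) / 1000
= 4069.64 kN

4069.64


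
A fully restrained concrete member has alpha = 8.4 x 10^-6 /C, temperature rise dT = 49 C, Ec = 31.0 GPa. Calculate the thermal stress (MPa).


sigma = alpha * dT * Ec
= 8.4e-6 * 49 * 31.0 * 1000
= 12.76 MPa

12.76


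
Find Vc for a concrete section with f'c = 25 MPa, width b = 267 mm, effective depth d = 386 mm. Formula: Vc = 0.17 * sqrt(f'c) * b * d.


Vc = 0.17 * sqrt(25) * 267 * 386 / 1000
= 87.6 kN

87.6


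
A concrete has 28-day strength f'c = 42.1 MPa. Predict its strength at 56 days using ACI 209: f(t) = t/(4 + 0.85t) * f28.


f(56) = 56 / (4 + 0.85 * 56) * 42.1
= 56 / 51.6 * 42.1
= 45.69 MPa

45.69


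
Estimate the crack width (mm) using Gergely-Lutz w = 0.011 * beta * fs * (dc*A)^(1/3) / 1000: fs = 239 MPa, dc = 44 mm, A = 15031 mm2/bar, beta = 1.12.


w = 0.011 * beta * fs * (dc * A)^(1/3) / 1000
= 0.011 * 1.12 * 239 * (44 * 15031)^(1/3) / 1000
= 0.257 mm

0.257


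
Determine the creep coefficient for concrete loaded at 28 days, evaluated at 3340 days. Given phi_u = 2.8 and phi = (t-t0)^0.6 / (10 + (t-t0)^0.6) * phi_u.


dt = 3340 - 28 = 3312
phi = 3312^0.6 / (10 + 3312^0.6) * 2.8
= 2.599

2.599


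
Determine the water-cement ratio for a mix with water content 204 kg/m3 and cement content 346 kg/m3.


w/c = water / cement
w/c = 204 / 346 = 0.59

0.59


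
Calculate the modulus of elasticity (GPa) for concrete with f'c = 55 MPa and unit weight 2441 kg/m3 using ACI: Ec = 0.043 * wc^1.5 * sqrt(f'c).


Ec = 0.043 * 2441^1.5 * sqrt(55) / 1000
= 38.46 GPa

38.46


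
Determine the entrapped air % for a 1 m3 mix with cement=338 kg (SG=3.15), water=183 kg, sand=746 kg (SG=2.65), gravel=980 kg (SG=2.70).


Vol cement = 338 / (3.15 * 1000) = 0.107302 m3
Vol water = 183 / 1000 = 0.183 m3
Vol sand = 746 / (2.65 * 1000) = 0.281509 m3
Vol gravel = 980 / (2.70 * 1000) = 0.362963 m3
Total solid + water volume = 0.934774 m3
Air = (1 - 0.934774) * 100 = 6.52%

6.52


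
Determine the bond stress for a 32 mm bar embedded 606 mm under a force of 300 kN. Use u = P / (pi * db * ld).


u = P / (pi * db * ld)
= 300 * 1000 / (pi * 32 * 606)
= 4.924 MPa

4.924


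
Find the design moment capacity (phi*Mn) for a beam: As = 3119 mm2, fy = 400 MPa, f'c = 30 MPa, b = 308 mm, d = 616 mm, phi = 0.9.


a = As * fy / (0.85 * f'c * b)
= 3119 * 400 / (0.85 * 30 * 308)
= 158.849 mm
Mn = As * fy * (d - a/2) / 10^6
= 669.4316 kN-m
phi*Mn = 0.9 * 669.4316 = 602.49 kN-m

602.49


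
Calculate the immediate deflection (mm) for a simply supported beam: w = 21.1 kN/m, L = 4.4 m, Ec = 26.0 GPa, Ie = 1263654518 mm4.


Convert: L = 4.4 m = 4400 mm, Ec = 26.0 GPa = 26000 MPa
delta = 5 * 21.1 * 4400^4 / (384 * 26000 * 1263654518)
= 3.13 mm

3.13


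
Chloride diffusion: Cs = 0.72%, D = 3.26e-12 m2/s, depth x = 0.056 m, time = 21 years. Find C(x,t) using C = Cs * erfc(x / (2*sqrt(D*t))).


t_seconds = 21 * 365.25 * 24 * 3600 = 662709600.0 s
arg = 0.056 / (2 * sqrt(3.26e-12 * 662709600.0))
= 0.6024
erfc(0.6024) = 0.3943
C = 0.72 * 0.3943 = 0.2839%

0.2839


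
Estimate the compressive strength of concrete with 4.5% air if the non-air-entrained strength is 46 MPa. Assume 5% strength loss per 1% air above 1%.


Strength loss = (4.5 - 1) * 5 = 17.5%
f'c = 46 * (1 - 17.5/100)
= 37.95 MPa

37.95


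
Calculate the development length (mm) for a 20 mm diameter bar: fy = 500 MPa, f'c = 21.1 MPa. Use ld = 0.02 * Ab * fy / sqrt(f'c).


Ab = pi * 20^2 / 4 = 314.159 mm2
ld = 0.02 * 314.159 * 500 / sqrt(21.1)
= 683.9 mm

683.9


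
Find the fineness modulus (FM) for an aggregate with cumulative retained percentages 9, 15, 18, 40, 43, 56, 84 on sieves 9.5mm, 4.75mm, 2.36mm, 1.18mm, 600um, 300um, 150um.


FM = sum(cumulative % retained) / 100
= 265 / 100
= 2.65

2.65


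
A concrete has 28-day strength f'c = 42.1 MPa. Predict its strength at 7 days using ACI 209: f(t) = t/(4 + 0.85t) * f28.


f(7) = 7 / (4 + 0.85 * 7) * 42.1
= 7 / 9.95 * 42.1
= 29.62 MPa

29.62


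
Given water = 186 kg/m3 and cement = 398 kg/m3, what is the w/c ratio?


w/c = water / cement
w/c = 186 / 398 = 0.467

0.467


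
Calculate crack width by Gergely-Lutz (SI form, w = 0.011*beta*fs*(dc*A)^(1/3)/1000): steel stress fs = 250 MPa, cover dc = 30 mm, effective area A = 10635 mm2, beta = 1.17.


w = 0.011 * beta * fs * (dc * A)^(1/3) / 1000
= 0.011 * 1.17 * 250 * (30 * 10635)^(1/3) / 1000
= 0.22 mm

0.22


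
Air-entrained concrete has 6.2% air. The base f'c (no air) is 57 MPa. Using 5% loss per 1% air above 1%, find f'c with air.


Strength loss = (6.2 - 1) * 5 = 26.0%
f'c = 57 * (1 - 26.0/100)
= 42.18 MPa

42.18


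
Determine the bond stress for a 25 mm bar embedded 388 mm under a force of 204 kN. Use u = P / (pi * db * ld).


u = P / (pi * db * ld)
= 204 * 1000 / (pi * 25 * 388)
= 6.694 MPa

6.694


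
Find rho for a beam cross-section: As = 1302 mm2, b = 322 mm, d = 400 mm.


rho = As / (b * d)
= 1302 / (322 * 400)
= 0.0101

0.0101


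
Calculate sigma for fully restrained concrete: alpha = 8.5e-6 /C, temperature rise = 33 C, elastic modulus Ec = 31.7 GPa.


sigma = alpha * dT * Ec
= 8.5e-6 * 33 * 31.7 * 1000
= 8.892 MPa

8.892


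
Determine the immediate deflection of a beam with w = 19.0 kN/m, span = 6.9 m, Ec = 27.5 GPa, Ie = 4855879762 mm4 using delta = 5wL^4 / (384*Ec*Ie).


Convert: L = 6.9 m = 6900 mm, Ec = 27.5 GPa = 27500 MPa
delta = 5 * 19.0 * 6900^4 / (384 * 27500 * 4855879762)
= 4.2 mm

4.2


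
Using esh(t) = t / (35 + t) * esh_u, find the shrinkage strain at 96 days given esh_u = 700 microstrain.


esh(96) = 96 / (35 + 96) * 700
= 96 / 131 * 700
= 513.0 microstrain

513.0


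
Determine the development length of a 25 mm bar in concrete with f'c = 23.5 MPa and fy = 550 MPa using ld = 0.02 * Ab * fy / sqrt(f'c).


Ab = pi * 25^2 / 4 = 490.874 mm2
ld = 0.02 * 490.874 * 550 / sqrt(23.5)
= 1113.9 mm

1113.9


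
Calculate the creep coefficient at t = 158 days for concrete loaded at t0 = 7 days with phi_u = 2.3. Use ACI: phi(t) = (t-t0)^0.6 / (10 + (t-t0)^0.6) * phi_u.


dt = 158 - 7 = 151
phi = 151^0.6 / (10 + 151^0.6) * 2.3
= 1.541

1.541


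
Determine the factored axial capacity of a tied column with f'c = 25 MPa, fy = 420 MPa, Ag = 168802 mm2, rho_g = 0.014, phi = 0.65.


Ast = rho * Ag = 0.014 * 168802 = 2363.228 mm2
phi*Pn = 0.65 * 0.80 * (0.85 * 25 * (168802 - 2363.228) + 420 * 2363.228) / 1000
= 2355.28 kN

2355.28


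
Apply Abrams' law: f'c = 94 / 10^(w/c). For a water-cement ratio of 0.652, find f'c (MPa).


f'c = 94 / 10^0.652
= 94 / 4.487
= 20.95 MPa

20.95


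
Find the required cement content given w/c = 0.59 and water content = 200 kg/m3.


Cement = water / (w/c)
= 200 / 0.59
= 339.0 kg/m3

339.0


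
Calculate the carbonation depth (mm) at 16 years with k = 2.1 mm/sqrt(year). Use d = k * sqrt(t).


depth = k * sqrt(t)
= 2.1 * sqrt(16)
= 8.4 mm

8.4


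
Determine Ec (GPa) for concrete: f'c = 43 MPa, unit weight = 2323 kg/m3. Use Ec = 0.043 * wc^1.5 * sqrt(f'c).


Ec = 0.043 * 2323^1.5 * sqrt(43) / 1000
= 31.57 GPa

31.57


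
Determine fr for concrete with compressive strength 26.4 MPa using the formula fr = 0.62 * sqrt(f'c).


fr = 0.62 * sqrt(26.4)
= 3.186 MPa

3.186


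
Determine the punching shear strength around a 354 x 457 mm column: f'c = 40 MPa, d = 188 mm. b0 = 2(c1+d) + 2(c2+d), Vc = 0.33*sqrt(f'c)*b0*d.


b0 = 2*(354 + 188) + 2*(457 + 188) = 2374 mm
Vc = 0.33 * sqrt(40) * 2374 * 188 / 1000
= 931.5 kN

931.5


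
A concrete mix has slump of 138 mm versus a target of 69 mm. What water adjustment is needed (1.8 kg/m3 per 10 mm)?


Difference = 69 - 138 = -69 mm
Water adjustment = -69 * 1.8 / 10 = -12.4 kg/m3

-12.4


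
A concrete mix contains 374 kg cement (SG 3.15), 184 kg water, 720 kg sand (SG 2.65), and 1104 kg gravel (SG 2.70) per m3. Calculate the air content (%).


Vol cement = 374 / (3.15 * 1000) = 0.11873 m3
Vol water = 184 / 1000 = 0.184 m3
Vol sand = 720 / (2.65 * 1000) = 0.271698 m3
Vol gravel = 1104 / (2.70 * 1000) = 0.408889 m3
Total solid + water volume = 0.983317 m3
Air = (1 - 0.983317) * 100 = 1.67%

1.67


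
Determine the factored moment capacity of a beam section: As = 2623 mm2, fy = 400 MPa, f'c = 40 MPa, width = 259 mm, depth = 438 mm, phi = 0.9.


a = As * fy / (0.85 * f'c * b)
= 2623 * 400 / (0.85 * 40 * 259)
= 119.146 mm
Mn = As * fy * (d - a/2) / 10^6
= 397.0456 kN-m
phi*Mn = 0.9 * 397.0456 = 357.34 kN-m

357.34


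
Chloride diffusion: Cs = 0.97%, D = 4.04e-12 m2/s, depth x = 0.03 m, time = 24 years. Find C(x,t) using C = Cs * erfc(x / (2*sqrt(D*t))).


t_seconds = 24 * 365.25 * 24 * 3600 = 757382400.0 s
arg = 0.03 / (2 * sqrt(4.04e-12 * 757382400.0))
= 0.2712
erfc(0.2712) = 0.7014
C = 0.97 * 0.7014 = 0.6803%

0.6803


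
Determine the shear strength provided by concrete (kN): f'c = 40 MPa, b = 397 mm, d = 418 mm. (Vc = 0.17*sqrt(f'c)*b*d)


Vc = 0.17 * sqrt(40) * 397 * 418 / 1000
= 178.42 kN

178.42


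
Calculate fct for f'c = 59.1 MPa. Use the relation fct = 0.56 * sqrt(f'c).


fct = 0.56 * sqrt(59.1)
= 0.56 * 7.688
= 4.305 MPa

4.305


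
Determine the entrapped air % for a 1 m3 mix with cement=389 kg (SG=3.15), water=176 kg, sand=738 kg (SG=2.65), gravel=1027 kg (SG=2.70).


Vol cement = 389 / (3.15 * 1000) = 0.123492 m3
Vol water = 176 / 1000 = 0.176 m3
Vol sand = 738 / (2.65 * 1000) = 0.278491 m3
Vol gravel = 1027 / (2.70 * 1000) = 0.38037 m3
Total solid + water volume = 0.958353 m3
Air = (1 - 0.958353) * 100 = 4.16%

4.16


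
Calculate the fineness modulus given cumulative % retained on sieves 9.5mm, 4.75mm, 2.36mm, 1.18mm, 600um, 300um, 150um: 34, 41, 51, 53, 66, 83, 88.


FM = sum(cumulative % retained) / 100
= 416 / 100
= 4.16

4.16


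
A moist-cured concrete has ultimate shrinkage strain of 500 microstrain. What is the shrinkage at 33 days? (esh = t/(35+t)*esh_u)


esh(33) = 33 / (35 + 33) * 500
= 33 / 68 * 500
= 242.6 microstrain

242.6


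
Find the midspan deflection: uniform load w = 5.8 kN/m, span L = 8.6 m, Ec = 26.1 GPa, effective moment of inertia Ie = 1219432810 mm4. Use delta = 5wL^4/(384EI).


Convert: L = 8.6 m = 8600 mm, Ec = 26.1 GPa = 26100 MPa
delta = 5 * 5.8 * 8600^4 / (384 * 26100 * 1219432810)
= 12.98 mm

12.98


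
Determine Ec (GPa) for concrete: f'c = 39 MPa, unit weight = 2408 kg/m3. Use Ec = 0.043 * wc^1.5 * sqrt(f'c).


Ec = 0.043 * 2408^1.5 * sqrt(39) / 1000
= 31.73 GPa

31.73


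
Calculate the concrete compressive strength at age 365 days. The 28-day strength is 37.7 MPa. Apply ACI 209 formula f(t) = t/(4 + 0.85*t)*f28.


f(365) = 365 / (4 + 0.85 * 365) * 37.7
= 365 / 314.25 * 37.7
= 43.79 MPa

43.79


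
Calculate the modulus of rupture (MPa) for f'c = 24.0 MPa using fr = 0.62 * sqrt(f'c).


fr = 0.62 * sqrt(24.0)
= 3.037 MPa

3.037


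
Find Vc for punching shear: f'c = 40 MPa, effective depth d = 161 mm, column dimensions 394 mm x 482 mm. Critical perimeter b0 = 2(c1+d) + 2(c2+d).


b0 = 2*(394 + 161) + 2*(482 + 161) = 2396 mm
Vc = 0.33 * sqrt(40) * 2396 * 161 / 1000
= 805.11 kN

805.11


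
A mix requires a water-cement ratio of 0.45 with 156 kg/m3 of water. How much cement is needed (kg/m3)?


Cement = water / (w/c)
= 156 / 0.45
= 346.7 kg/m3

346.7


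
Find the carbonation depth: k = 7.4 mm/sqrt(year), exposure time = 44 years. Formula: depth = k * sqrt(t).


depth = k * sqrt(t)
= 7.4 * sqrt(44)
= 49.09 mm

49.09


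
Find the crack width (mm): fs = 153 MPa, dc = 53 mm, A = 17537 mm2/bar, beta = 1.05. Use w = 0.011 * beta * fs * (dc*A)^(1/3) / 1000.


w = 0.011 * beta * fs * (dc * A)^(1/3) / 1000
= 0.011 * 1.05 * 153 * (53 * 17537)^(1/3) / 1000
= 0.172 mm

0.172


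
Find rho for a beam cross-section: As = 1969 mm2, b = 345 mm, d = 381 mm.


rho = As / (b * d)
= 1969 / (345 * 381)
= 0.015

0.015


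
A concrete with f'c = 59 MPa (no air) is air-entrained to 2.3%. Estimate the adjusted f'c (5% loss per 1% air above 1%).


Strength loss = (2.3 - 1) * 5 = 6.5%
f'c = 59 * (1 - 6.5/100)
= 55.17 MPa

55.17


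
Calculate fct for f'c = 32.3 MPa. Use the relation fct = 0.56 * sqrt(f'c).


fct = 0.56 * sqrt(32.3)
= 0.56 * 5.683
= 3.183 MPa

3.183


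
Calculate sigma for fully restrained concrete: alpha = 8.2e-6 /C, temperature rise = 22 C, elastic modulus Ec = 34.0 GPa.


sigma = alpha * dT * Ec
= 8.2e-6 * 22 * 34.0 * 1000
= 6.134 MPa

6.134


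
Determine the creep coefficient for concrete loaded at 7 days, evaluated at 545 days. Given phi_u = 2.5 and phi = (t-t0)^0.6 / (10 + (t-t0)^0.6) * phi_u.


dt = 545 - 7 = 538
phi = 538^0.6 / (10 + 538^0.6) * 2.5
= 2.033

2.033


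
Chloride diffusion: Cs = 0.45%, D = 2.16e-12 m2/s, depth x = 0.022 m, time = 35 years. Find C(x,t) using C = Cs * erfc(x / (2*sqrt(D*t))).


t_seconds = 35 * 365.25 * 24 * 3600 = 1104516000.0 s
arg = 0.022 / (2 * sqrt(2.16e-12 * 1104516000.0))
= 0.2252
erfc(0.2252) = 0.7501
C = 0.45 * 0.7501 = 0.3376%

0.3376


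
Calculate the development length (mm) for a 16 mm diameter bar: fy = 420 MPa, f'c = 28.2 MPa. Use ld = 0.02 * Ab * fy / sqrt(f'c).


Ab = pi * 16^2 / 4 = 201.062 mm2
ld = 0.02 * 201.062 * 420 / sqrt(28.2)
= 318.0 mm

318.0


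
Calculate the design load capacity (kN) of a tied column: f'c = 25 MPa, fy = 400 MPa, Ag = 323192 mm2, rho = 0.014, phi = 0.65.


Ast = rho * Ag = 0.014 * 323192 = 4524.688 mm2
phi*Pn = 0.65 * 0.80 * (0.85 * 25 * (323192 - 4524.688) + 400 * 4524.688) / 1000
= 4462.41 kN

4462.41


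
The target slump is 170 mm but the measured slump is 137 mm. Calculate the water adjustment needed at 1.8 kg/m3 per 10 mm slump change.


Difference = 170 - 137 = 33 mm
Water adjustment = 33 * 1.8 / 10 = 5.9 kg/m3

5.9


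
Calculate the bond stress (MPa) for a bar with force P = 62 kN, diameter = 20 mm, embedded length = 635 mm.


u = P / (pi * db * ld)
= 62 * 1000 / (pi * 20 * 635)
= 1.554 MPa

1.554


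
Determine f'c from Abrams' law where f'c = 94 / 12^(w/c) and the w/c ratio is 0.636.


f'c = 94 / 12^0.636
= 94 / 4.857
= 19.35 MPa

19.35


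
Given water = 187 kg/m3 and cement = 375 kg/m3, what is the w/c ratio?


w/c = water / cement
w/c = 187 / 375 = 0.499

0.499


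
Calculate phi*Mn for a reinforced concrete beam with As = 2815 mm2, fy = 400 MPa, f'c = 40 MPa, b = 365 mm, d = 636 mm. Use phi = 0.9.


a = As * fy / (0.85 * f'c * b)
= 2815 * 400 / (0.85 * 40 * 365)
= 90.7333 mm
Mn = As * fy * (d - a/2) / 10^6
= 665.0532 kN-m
phi*Mn = 0.9 * 665.0532 = 598.55 kN-m

598.55
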